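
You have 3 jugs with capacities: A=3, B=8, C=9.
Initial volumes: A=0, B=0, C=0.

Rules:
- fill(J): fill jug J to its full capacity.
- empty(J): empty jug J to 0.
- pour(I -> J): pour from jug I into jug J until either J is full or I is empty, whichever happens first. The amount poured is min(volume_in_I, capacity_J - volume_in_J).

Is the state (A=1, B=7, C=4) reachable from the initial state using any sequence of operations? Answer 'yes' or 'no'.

Answer: no

Derivation:
BFS explored all 248 reachable states.
Reachable set includes: (0,0,0), (0,0,1), (0,0,2), (0,0,3), (0,0,4), (0,0,5), (0,0,6), (0,0,7), (0,0,8), (0,0,9), (0,1,0), (0,1,1) ...
Target (A=1, B=7, C=4) not in reachable set → no.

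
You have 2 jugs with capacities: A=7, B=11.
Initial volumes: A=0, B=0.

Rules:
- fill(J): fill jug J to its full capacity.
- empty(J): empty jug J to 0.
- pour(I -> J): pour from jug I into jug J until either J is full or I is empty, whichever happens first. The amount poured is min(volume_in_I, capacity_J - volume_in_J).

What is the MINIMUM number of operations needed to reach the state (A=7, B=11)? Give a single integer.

Answer: 2

Derivation:
BFS from (A=0, B=0). One shortest path:
  1. fill(A) -> (A=7 B=0)
  2. fill(B) -> (A=7 B=11)
Reached target in 2 moves.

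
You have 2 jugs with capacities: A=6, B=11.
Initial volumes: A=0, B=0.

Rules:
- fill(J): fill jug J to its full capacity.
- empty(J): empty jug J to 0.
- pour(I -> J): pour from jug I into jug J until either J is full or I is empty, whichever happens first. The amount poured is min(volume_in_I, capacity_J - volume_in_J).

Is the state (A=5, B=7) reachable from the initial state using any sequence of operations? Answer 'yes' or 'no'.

BFS explored all 34 reachable states.
Reachable set includes: (0,0), (0,1), (0,2), (0,3), (0,4), (0,5), (0,6), (0,7), (0,8), (0,9), (0,10), (0,11) ...
Target (A=5, B=7) not in reachable set → no.

Answer: no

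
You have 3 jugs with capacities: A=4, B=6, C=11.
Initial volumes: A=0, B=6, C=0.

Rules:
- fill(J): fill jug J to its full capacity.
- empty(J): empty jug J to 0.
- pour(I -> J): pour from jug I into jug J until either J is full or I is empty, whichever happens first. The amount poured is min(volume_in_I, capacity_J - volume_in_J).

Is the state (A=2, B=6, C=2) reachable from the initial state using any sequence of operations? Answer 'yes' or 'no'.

BFS from (A=0, B=6, C=0):
  1. fill(A) -> (A=4 B=6 C=0)
  2. pour(B -> C) -> (A=4 B=0 C=6)
  3. pour(A -> B) -> (A=0 B=4 C=6)
  4. pour(C -> A) -> (A=4 B=4 C=2)
  5. pour(A -> B) -> (A=2 B=6 C=2)
Target reached → yes.

Answer: yes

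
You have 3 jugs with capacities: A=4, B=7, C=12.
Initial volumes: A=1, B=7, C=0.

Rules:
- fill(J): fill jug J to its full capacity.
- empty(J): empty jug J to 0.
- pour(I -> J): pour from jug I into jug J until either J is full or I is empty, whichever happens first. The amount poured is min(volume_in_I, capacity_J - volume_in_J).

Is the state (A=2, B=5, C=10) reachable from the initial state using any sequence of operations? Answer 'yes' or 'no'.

BFS explored all 322 reachable states.
Reachable set includes: (0,0,0), (0,0,1), (0,0,2), (0,0,3), (0,0,4), (0,0,5), (0,0,6), (0,0,7), (0,0,8), (0,0,9), (0,0,10), (0,0,11) ...
Target (A=2, B=5, C=10) not in reachable set → no.

Answer: no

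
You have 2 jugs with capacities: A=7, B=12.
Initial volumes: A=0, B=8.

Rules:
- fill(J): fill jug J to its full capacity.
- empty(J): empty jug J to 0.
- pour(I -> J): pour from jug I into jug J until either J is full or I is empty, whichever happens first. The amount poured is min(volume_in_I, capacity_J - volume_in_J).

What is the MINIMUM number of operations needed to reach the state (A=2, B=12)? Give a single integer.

Answer: 5

Derivation:
BFS from (A=0, B=8). One shortest path:
  1. fill(A) -> (A=7 B=8)
  2. empty(B) -> (A=7 B=0)
  3. pour(A -> B) -> (A=0 B=7)
  4. fill(A) -> (A=7 B=7)
  5. pour(A -> B) -> (A=2 B=12)
Reached target in 5 moves.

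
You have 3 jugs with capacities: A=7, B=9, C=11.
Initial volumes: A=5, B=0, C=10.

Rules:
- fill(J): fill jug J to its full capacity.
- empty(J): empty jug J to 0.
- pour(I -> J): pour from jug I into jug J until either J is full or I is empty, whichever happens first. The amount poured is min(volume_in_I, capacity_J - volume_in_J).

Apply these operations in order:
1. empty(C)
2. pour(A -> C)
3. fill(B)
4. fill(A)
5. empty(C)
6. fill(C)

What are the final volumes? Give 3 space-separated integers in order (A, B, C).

Answer: 7 9 11

Derivation:
Step 1: empty(C) -> (A=5 B=0 C=0)
Step 2: pour(A -> C) -> (A=0 B=0 C=5)
Step 3: fill(B) -> (A=0 B=9 C=5)
Step 4: fill(A) -> (A=7 B=9 C=5)
Step 5: empty(C) -> (A=7 B=9 C=0)
Step 6: fill(C) -> (A=7 B=9 C=11)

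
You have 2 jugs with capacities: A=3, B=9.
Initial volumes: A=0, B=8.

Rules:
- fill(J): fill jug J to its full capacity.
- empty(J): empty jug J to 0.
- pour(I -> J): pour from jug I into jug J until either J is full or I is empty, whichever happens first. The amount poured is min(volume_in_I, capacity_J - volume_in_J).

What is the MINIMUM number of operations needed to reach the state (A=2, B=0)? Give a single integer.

Answer: 3

Derivation:
BFS from (A=0, B=8). One shortest path:
  1. fill(A) -> (A=3 B=8)
  2. pour(A -> B) -> (A=2 B=9)
  3. empty(B) -> (A=2 B=0)
Reached target in 3 moves.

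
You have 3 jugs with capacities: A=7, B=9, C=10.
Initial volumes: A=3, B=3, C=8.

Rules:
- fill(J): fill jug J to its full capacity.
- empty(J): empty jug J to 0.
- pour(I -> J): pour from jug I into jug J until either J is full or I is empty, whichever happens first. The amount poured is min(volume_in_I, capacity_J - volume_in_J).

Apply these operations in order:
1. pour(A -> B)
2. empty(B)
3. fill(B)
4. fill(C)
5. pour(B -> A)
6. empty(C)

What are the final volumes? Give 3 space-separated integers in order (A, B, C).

Step 1: pour(A -> B) -> (A=0 B=6 C=8)
Step 2: empty(B) -> (A=0 B=0 C=8)
Step 3: fill(B) -> (A=0 B=9 C=8)
Step 4: fill(C) -> (A=0 B=9 C=10)
Step 5: pour(B -> A) -> (A=7 B=2 C=10)
Step 6: empty(C) -> (A=7 B=2 C=0)

Answer: 7 2 0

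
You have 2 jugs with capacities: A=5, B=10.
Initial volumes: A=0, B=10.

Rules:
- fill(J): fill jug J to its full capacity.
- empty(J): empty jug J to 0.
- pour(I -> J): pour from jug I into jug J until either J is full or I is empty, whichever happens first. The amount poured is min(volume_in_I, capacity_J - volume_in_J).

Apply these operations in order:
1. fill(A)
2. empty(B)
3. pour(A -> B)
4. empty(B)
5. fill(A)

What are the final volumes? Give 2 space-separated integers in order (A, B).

Step 1: fill(A) -> (A=5 B=10)
Step 2: empty(B) -> (A=5 B=0)
Step 3: pour(A -> B) -> (A=0 B=5)
Step 4: empty(B) -> (A=0 B=0)
Step 5: fill(A) -> (A=5 B=0)

Answer: 5 0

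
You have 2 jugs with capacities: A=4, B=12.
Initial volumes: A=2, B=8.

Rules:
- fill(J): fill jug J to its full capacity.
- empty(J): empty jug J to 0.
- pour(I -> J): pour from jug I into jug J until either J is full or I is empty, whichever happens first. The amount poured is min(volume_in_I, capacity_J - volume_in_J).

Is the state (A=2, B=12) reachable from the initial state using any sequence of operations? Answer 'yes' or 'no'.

Answer: yes

Derivation:
BFS from (A=2, B=8):
  1. fill(B) -> (A=2 B=12)
Target reached → yes.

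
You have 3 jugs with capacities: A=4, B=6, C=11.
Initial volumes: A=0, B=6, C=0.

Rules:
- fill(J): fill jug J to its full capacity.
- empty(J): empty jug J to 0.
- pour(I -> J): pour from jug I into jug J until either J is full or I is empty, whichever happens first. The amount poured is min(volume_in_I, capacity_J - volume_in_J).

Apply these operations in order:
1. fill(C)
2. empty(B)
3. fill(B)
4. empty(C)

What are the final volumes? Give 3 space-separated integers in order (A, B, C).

Answer: 0 6 0

Derivation:
Step 1: fill(C) -> (A=0 B=6 C=11)
Step 2: empty(B) -> (A=0 B=0 C=11)
Step 3: fill(B) -> (A=0 B=6 C=11)
Step 4: empty(C) -> (A=0 B=6 C=0)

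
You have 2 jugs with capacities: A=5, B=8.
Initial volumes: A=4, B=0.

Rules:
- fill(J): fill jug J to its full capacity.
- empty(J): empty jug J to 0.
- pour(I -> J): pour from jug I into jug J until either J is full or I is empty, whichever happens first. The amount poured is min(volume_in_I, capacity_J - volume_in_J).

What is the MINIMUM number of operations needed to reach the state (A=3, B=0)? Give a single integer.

BFS from (A=4, B=0). One shortest path:
  1. empty(A) -> (A=0 B=0)
  2. fill(B) -> (A=0 B=8)
  3. pour(B -> A) -> (A=5 B=3)
  4. empty(A) -> (A=0 B=3)
  5. pour(B -> A) -> (A=3 B=0)
Reached target in 5 moves.

Answer: 5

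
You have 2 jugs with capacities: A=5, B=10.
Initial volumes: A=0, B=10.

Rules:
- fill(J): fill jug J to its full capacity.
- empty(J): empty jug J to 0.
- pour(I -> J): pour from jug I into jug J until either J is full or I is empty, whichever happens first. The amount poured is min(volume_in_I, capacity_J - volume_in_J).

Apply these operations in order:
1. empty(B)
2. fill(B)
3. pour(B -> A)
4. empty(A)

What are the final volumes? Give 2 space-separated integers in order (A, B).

Answer: 0 5

Derivation:
Step 1: empty(B) -> (A=0 B=0)
Step 2: fill(B) -> (A=0 B=10)
Step 3: pour(B -> A) -> (A=5 B=5)
Step 4: empty(A) -> (A=0 B=5)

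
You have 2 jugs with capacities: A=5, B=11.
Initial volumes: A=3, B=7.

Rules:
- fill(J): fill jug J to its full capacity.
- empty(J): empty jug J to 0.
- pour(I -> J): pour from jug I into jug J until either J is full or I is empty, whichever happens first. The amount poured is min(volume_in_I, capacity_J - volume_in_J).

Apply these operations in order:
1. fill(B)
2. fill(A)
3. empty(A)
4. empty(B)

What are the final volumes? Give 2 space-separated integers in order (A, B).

Answer: 0 0

Derivation:
Step 1: fill(B) -> (A=3 B=11)
Step 2: fill(A) -> (A=5 B=11)
Step 3: empty(A) -> (A=0 B=11)
Step 4: empty(B) -> (A=0 B=0)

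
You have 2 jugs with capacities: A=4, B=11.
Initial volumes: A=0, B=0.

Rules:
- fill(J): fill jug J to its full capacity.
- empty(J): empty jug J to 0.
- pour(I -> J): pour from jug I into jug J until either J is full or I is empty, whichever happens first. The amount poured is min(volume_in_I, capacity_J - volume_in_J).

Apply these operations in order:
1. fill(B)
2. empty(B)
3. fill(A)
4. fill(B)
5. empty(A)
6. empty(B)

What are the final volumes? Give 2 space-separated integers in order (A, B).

Step 1: fill(B) -> (A=0 B=11)
Step 2: empty(B) -> (A=0 B=0)
Step 3: fill(A) -> (A=4 B=0)
Step 4: fill(B) -> (A=4 B=11)
Step 5: empty(A) -> (A=0 B=11)
Step 6: empty(B) -> (A=0 B=0)

Answer: 0 0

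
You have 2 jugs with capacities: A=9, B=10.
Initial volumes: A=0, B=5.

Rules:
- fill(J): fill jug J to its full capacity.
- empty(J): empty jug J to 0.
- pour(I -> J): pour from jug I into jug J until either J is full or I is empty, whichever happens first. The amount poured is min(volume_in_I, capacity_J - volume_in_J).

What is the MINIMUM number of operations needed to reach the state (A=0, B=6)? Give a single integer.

BFS from (A=0, B=5). One shortest path:
  1. pour(B -> A) -> (A=5 B=0)
  2. fill(B) -> (A=5 B=10)
  3. pour(B -> A) -> (A=9 B=6)
  4. empty(A) -> (A=0 B=6)
Reached target in 4 moves.

Answer: 4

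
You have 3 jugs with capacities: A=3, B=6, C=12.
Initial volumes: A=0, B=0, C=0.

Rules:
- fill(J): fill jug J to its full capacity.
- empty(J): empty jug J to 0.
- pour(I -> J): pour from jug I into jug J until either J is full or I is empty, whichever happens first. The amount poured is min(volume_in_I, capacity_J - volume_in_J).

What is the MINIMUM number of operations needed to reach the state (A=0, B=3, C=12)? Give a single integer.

BFS from (A=0, B=0, C=0). One shortest path:
  1. fill(A) -> (A=3 B=0 C=0)
  2. fill(C) -> (A=3 B=0 C=12)
  3. pour(A -> B) -> (A=0 B=3 C=12)
Reached target in 3 moves.

Answer: 3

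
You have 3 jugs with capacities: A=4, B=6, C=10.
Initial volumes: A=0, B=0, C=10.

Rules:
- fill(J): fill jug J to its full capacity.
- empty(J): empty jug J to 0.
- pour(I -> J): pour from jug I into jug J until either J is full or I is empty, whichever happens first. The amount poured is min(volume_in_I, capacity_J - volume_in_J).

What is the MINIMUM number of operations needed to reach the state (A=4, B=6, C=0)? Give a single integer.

Answer: 2

Derivation:
BFS from (A=0, B=0, C=10). One shortest path:
  1. pour(C -> A) -> (A=4 B=0 C=6)
  2. pour(C -> B) -> (A=4 B=6 C=0)
Reached target in 2 moves.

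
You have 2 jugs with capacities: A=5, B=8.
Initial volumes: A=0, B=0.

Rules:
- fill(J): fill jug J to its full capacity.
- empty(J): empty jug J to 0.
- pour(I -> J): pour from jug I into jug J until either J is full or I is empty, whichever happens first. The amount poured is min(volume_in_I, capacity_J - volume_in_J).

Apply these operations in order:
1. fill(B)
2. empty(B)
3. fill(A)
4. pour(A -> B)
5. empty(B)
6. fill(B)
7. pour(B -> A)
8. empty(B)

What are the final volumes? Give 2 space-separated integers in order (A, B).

Answer: 5 0

Derivation:
Step 1: fill(B) -> (A=0 B=8)
Step 2: empty(B) -> (A=0 B=0)
Step 3: fill(A) -> (A=5 B=0)
Step 4: pour(A -> B) -> (A=0 B=5)
Step 5: empty(B) -> (A=0 B=0)
Step 6: fill(B) -> (A=0 B=8)
Step 7: pour(B -> A) -> (A=5 B=3)
Step 8: empty(B) -> (A=5 B=0)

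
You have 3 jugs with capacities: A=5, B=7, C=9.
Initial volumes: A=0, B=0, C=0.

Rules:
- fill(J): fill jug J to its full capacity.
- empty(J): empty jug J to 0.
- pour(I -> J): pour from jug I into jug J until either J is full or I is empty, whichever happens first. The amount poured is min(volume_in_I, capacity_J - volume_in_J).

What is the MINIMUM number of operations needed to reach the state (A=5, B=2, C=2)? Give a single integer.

BFS from (A=0, B=0, C=0). One shortest path:
  1. fill(C) -> (A=0 B=0 C=9)
  2. pour(C -> B) -> (A=0 B=7 C=2)
  3. pour(B -> A) -> (A=5 B=2 C=2)
Reached target in 3 moves.

Answer: 3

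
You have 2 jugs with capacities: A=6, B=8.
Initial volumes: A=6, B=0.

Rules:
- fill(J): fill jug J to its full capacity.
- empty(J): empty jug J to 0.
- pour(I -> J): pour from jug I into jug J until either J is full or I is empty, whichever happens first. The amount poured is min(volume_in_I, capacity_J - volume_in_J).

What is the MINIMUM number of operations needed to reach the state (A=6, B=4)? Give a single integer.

Answer: 6

Derivation:
BFS from (A=6, B=0). One shortest path:
  1. pour(A -> B) -> (A=0 B=6)
  2. fill(A) -> (A=6 B=6)
  3. pour(A -> B) -> (A=4 B=8)
  4. empty(B) -> (A=4 B=0)
  5. pour(A -> B) -> (A=0 B=4)
  6. fill(A) -> (A=6 B=4)
Reached target in 6 moves.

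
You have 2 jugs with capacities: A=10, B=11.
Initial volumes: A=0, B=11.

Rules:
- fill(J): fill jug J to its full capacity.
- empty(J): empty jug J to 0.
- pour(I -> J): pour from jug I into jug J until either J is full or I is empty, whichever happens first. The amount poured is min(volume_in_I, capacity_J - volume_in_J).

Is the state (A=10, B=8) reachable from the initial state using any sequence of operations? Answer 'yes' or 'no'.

Answer: yes

Derivation:
BFS from (A=0, B=11):
  1. fill(A) -> (A=10 B=11)
  2. empty(B) -> (A=10 B=0)
  3. pour(A -> B) -> (A=0 B=10)
  4. fill(A) -> (A=10 B=10)
  5. pour(A -> B) -> (A=9 B=11)
  6. empty(B) -> (A=9 B=0)
  7. pour(A -> B) -> (A=0 B=9)
  8. fill(A) -> (A=10 B=9)
  9. pour(A -> B) -> (A=8 B=11)
  10. empty(B) -> (A=8 B=0)
  11. pour(A -> B) -> (A=0 B=8)
  12. fill(A) -> (A=10 B=8)
Target reached → yes.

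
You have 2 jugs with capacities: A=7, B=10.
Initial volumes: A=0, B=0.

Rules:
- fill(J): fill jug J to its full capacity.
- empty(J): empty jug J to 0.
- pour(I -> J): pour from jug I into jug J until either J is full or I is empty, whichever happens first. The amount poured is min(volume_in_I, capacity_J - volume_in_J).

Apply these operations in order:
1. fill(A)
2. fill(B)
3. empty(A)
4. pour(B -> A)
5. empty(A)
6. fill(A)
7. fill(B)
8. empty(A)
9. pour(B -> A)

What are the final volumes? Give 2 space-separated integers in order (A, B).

Answer: 7 3

Derivation:
Step 1: fill(A) -> (A=7 B=0)
Step 2: fill(B) -> (A=7 B=10)
Step 3: empty(A) -> (A=0 B=10)
Step 4: pour(B -> A) -> (A=7 B=3)
Step 5: empty(A) -> (A=0 B=3)
Step 6: fill(A) -> (A=7 B=3)
Step 7: fill(B) -> (A=7 B=10)
Step 8: empty(A) -> (A=0 B=10)
Step 9: pour(B -> A) -> (A=7 B=3)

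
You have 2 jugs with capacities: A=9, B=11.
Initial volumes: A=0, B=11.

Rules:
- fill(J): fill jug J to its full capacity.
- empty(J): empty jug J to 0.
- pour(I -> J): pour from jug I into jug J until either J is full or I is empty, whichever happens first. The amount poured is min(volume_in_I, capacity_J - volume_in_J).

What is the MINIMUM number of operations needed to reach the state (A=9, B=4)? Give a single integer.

BFS from (A=0, B=11). One shortest path:
  1. pour(B -> A) -> (A=9 B=2)
  2. empty(A) -> (A=0 B=2)
  3. pour(B -> A) -> (A=2 B=0)
  4. fill(B) -> (A=2 B=11)
  5. pour(B -> A) -> (A=9 B=4)
Reached target in 5 moves.

Answer: 5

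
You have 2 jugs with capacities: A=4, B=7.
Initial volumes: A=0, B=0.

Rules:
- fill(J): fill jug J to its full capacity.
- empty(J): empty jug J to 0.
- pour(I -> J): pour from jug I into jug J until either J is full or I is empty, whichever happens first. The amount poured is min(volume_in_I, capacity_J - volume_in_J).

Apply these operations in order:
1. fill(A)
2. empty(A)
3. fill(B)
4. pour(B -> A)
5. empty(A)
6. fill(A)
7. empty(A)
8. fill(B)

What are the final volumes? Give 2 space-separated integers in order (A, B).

Step 1: fill(A) -> (A=4 B=0)
Step 2: empty(A) -> (A=0 B=0)
Step 3: fill(B) -> (A=0 B=7)
Step 4: pour(B -> A) -> (A=4 B=3)
Step 5: empty(A) -> (A=0 B=3)
Step 6: fill(A) -> (A=4 B=3)
Step 7: empty(A) -> (A=0 B=3)
Step 8: fill(B) -> (A=0 B=7)

Answer: 0 7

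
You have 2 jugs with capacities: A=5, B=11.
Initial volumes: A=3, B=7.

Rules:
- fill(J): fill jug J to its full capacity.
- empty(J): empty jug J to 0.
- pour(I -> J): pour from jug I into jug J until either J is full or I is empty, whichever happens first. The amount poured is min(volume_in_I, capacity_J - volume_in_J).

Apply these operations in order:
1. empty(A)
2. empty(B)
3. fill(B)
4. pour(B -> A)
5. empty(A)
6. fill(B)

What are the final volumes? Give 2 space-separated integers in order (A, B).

Step 1: empty(A) -> (A=0 B=7)
Step 2: empty(B) -> (A=0 B=0)
Step 3: fill(B) -> (A=0 B=11)
Step 4: pour(B -> A) -> (A=5 B=6)
Step 5: empty(A) -> (A=0 B=6)
Step 6: fill(B) -> (A=0 B=11)

Answer: 0 11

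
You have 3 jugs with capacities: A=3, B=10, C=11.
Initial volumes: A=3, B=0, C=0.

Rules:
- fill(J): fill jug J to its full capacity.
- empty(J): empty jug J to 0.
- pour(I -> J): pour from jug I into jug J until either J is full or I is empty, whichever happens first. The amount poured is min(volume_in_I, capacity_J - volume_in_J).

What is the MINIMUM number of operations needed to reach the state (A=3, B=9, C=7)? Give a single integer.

Answer: 8

Derivation:
BFS from (A=3, B=0, C=0). One shortest path:
  1. fill(B) -> (A=3 B=10 C=0)
  2. pour(B -> C) -> (A=3 B=0 C=10)
  3. pour(A -> B) -> (A=0 B=3 C=10)
  4. fill(A) -> (A=3 B=3 C=10)
  5. pour(A -> B) -> (A=0 B=6 C=10)
  6. fill(A) -> (A=3 B=6 C=10)
  7. pour(A -> B) -> (A=0 B=9 C=10)
  8. pour(C -> A) -> (A=3 B=9 C=7)
Reached target in 8 moves.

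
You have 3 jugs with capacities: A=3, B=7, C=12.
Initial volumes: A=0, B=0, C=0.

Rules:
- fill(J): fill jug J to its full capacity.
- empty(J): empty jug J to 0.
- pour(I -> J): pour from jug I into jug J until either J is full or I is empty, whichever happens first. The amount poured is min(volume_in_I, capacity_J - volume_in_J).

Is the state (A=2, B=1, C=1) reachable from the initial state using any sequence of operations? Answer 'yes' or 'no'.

Answer: no

Derivation:
BFS explored all 284 reachable states.
Reachable set includes: (0,0,0), (0,0,1), (0,0,2), (0,0,3), (0,0,4), (0,0,5), (0,0,6), (0,0,7), (0,0,8), (0,0,9), (0,0,10), (0,0,11) ...
Target (A=2, B=1, C=1) not in reachable set → no.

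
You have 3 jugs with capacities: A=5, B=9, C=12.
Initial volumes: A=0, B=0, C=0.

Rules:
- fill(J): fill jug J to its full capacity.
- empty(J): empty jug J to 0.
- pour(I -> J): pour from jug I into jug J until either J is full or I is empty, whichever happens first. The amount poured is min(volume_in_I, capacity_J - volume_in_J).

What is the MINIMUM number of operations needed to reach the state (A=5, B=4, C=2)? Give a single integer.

BFS from (A=0, B=0, C=0). One shortest path:
  1. fill(B) -> (A=0 B=9 C=0)
  2. fill(C) -> (A=0 B=9 C=12)
  3. pour(B -> A) -> (A=5 B=4 C=12)
  4. empty(A) -> (A=0 B=4 C=12)
  5. pour(C -> A) -> (A=5 B=4 C=7)
  6. empty(A) -> (A=0 B=4 C=7)
  7. pour(C -> A) -> (A=5 B=4 C=2)
Reached target in 7 moves.

Answer: 7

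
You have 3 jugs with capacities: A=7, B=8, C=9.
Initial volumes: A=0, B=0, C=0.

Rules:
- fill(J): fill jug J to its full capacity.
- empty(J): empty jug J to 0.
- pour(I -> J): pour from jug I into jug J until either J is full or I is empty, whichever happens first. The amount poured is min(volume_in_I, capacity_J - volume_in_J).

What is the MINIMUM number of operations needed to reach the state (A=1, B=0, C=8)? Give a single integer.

BFS from (A=0, B=0, C=0). One shortest path:
  1. fill(C) -> (A=0 B=0 C=9)
  2. pour(C -> B) -> (A=0 B=8 C=1)
  3. pour(C -> A) -> (A=1 B=8 C=0)
  4. pour(B -> C) -> (A=1 B=0 C=8)
Reached target in 4 moves.

Answer: 4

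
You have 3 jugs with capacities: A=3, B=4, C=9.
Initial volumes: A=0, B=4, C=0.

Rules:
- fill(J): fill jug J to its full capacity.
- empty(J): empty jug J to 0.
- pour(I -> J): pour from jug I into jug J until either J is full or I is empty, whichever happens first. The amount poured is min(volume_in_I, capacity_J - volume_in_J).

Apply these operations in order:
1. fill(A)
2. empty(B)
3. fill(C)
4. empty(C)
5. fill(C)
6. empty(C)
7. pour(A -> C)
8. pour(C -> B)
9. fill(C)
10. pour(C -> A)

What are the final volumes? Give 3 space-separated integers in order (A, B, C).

Answer: 3 3 6

Derivation:
Step 1: fill(A) -> (A=3 B=4 C=0)
Step 2: empty(B) -> (A=3 B=0 C=0)
Step 3: fill(C) -> (A=3 B=0 C=9)
Step 4: empty(C) -> (A=3 B=0 C=0)
Step 5: fill(C) -> (A=3 B=0 C=9)
Step 6: empty(C) -> (A=3 B=0 C=0)
Step 7: pour(A -> C) -> (A=0 B=0 C=3)
Step 8: pour(C -> B) -> (A=0 B=3 C=0)
Step 9: fill(C) -> (A=0 B=3 C=9)
Step 10: pour(C -> A) -> (A=3 B=3 C=6)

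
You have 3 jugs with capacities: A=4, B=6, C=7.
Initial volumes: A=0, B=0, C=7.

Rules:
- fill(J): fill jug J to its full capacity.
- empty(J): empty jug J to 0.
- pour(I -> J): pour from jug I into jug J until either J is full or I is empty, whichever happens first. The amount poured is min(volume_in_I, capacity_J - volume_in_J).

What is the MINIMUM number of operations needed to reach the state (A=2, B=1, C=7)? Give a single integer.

Answer: 6

Derivation:
BFS from (A=0, B=0, C=7). One shortest path:
  1. pour(C -> B) -> (A=0 B=6 C=1)
  2. pour(B -> A) -> (A=4 B=2 C=1)
  3. empty(A) -> (A=0 B=2 C=1)
  4. pour(B -> A) -> (A=2 B=0 C=1)
  5. pour(C -> B) -> (A=2 B=1 C=0)
  6. fill(C) -> (A=2 B=1 C=7)
Reached target in 6 moves.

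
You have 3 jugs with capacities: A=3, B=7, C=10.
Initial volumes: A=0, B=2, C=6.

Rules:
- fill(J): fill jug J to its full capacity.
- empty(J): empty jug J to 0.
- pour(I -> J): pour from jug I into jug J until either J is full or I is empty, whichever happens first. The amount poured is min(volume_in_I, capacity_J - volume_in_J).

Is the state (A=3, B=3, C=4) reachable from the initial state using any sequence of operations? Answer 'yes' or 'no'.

BFS from (A=0, B=2, C=6):
  1. fill(B) -> (A=0 B=7 C=6)
  2. pour(B -> C) -> (A=0 B=3 C=10)
  3. pour(C -> A) -> (A=3 B=3 C=7)
  4. empty(A) -> (A=0 B=3 C=7)
  5. pour(C -> A) -> (A=3 B=3 C=4)
Target reached → yes.

Answer: yes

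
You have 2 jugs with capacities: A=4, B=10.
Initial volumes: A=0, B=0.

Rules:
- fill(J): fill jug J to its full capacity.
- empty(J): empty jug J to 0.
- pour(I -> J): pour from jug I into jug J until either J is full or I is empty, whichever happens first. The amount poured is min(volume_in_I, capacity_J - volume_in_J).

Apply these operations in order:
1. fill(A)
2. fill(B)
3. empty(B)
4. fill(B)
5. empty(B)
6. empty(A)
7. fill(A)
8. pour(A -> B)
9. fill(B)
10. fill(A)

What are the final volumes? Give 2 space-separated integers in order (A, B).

Answer: 4 10

Derivation:
Step 1: fill(A) -> (A=4 B=0)
Step 2: fill(B) -> (A=4 B=10)
Step 3: empty(B) -> (A=4 B=0)
Step 4: fill(B) -> (A=4 B=10)
Step 5: empty(B) -> (A=4 B=0)
Step 6: empty(A) -> (A=0 B=0)
Step 7: fill(A) -> (A=4 B=0)
Step 8: pour(A -> B) -> (A=0 B=4)
Step 9: fill(B) -> (A=0 B=10)
Step 10: fill(A) -> (A=4 B=10)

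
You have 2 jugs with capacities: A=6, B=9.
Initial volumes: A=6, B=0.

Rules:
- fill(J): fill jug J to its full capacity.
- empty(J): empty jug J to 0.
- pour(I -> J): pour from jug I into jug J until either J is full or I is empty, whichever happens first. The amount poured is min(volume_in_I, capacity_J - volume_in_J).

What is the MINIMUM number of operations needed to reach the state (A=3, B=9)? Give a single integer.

Answer: 3

Derivation:
BFS from (A=6, B=0). One shortest path:
  1. pour(A -> B) -> (A=0 B=6)
  2. fill(A) -> (A=6 B=6)
  3. pour(A -> B) -> (A=3 B=9)
Reached target in 3 moves.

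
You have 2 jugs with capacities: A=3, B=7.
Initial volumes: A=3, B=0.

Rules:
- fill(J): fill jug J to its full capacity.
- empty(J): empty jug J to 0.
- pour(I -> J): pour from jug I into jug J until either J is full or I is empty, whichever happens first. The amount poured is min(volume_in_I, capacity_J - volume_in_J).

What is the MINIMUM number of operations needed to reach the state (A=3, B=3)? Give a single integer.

BFS from (A=3, B=0). One shortest path:
  1. pour(A -> B) -> (A=0 B=3)
  2. fill(A) -> (A=3 B=3)
Reached target in 2 moves.

Answer: 2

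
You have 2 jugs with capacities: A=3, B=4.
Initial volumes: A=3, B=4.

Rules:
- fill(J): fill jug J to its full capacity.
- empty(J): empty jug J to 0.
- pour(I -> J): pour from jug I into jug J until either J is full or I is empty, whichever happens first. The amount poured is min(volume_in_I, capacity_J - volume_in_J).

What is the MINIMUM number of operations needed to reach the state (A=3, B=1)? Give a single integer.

BFS from (A=3, B=4). One shortest path:
  1. empty(A) -> (A=0 B=4)
  2. pour(B -> A) -> (A=3 B=1)
Reached target in 2 moves.

Answer: 2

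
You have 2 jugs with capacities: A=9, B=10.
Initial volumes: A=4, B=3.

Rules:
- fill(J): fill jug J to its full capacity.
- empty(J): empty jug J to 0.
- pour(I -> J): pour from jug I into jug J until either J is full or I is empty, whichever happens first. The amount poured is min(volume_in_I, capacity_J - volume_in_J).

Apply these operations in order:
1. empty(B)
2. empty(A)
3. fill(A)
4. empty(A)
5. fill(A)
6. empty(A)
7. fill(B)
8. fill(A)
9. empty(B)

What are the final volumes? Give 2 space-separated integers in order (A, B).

Answer: 9 0

Derivation:
Step 1: empty(B) -> (A=4 B=0)
Step 2: empty(A) -> (A=0 B=0)
Step 3: fill(A) -> (A=9 B=0)
Step 4: empty(A) -> (A=0 B=0)
Step 5: fill(A) -> (A=9 B=0)
Step 6: empty(A) -> (A=0 B=0)
Step 7: fill(B) -> (A=0 B=10)
Step 8: fill(A) -> (A=9 B=10)
Step 9: empty(B) -> (A=9 B=0)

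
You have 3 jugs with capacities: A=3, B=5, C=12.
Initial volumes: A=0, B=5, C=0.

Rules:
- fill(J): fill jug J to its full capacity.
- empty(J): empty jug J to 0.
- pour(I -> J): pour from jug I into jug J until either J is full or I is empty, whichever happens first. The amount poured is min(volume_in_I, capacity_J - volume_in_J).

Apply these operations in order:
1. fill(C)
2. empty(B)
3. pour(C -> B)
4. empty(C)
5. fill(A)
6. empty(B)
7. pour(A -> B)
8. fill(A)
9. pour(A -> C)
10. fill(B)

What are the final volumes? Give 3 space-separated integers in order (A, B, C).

Answer: 0 5 3

Derivation:
Step 1: fill(C) -> (A=0 B=5 C=12)
Step 2: empty(B) -> (A=0 B=0 C=12)
Step 3: pour(C -> B) -> (A=0 B=5 C=7)
Step 4: empty(C) -> (A=0 B=5 C=0)
Step 5: fill(A) -> (A=3 B=5 C=0)
Step 6: empty(B) -> (A=3 B=0 C=0)
Step 7: pour(A -> B) -> (A=0 B=3 C=0)
Step 8: fill(A) -> (A=3 B=3 C=0)
Step 9: pour(A -> C) -> (A=0 B=3 C=3)
Step 10: fill(B) -> (A=0 B=5 C=3)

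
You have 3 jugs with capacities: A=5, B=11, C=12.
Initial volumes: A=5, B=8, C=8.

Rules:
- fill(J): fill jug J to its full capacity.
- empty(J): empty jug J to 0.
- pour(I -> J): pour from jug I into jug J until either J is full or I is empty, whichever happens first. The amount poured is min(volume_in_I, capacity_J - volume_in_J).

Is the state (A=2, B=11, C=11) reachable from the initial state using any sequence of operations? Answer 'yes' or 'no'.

Answer: yes

Derivation:
BFS from (A=5, B=8, C=8):
  1. empty(C) -> (A=5 B=8 C=0)
  2. pour(A -> B) -> (A=2 B=11 C=0)
  3. pour(B -> C) -> (A=2 B=0 C=11)
  4. fill(B) -> (A=2 B=11 C=11)
Target reached → yes.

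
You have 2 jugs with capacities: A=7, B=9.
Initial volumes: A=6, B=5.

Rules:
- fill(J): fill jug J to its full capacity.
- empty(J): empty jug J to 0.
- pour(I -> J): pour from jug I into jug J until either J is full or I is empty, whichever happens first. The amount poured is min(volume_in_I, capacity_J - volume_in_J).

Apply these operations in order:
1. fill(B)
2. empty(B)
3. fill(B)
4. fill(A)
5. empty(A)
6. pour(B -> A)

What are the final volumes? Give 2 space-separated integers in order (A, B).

Answer: 7 2

Derivation:
Step 1: fill(B) -> (A=6 B=9)
Step 2: empty(B) -> (A=6 B=0)
Step 3: fill(B) -> (A=6 B=9)
Step 4: fill(A) -> (A=7 B=9)
Step 5: empty(A) -> (A=0 B=9)
Step 6: pour(B -> A) -> (A=7 B=2)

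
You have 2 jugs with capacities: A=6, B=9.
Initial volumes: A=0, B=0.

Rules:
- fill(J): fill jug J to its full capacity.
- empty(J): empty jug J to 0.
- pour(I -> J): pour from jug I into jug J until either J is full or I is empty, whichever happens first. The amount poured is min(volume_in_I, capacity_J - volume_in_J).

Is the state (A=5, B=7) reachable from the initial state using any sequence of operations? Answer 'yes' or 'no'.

Answer: no

Derivation:
BFS explored all 10 reachable states.
Reachable set includes: (0,0), (0,3), (0,6), (0,9), (3,0), (3,9), (6,0), (6,3), (6,6), (6,9)
Target (A=5, B=7) not in reachable set → no.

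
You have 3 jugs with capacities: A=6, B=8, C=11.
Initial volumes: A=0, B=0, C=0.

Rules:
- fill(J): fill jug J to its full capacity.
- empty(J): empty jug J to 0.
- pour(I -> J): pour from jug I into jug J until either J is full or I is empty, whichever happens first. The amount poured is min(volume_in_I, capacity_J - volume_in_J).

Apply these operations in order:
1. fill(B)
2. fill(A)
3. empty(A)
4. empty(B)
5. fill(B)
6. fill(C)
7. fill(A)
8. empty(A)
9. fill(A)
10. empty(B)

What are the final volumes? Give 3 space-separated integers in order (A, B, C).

Step 1: fill(B) -> (A=0 B=8 C=0)
Step 2: fill(A) -> (A=6 B=8 C=0)
Step 3: empty(A) -> (A=0 B=8 C=0)
Step 4: empty(B) -> (A=0 B=0 C=0)
Step 5: fill(B) -> (A=0 B=8 C=0)
Step 6: fill(C) -> (A=0 B=8 C=11)
Step 7: fill(A) -> (A=6 B=8 C=11)
Step 8: empty(A) -> (A=0 B=8 C=11)
Step 9: fill(A) -> (A=6 B=8 C=11)
Step 10: empty(B) -> (A=6 B=0 C=11)

Answer: 6 0 11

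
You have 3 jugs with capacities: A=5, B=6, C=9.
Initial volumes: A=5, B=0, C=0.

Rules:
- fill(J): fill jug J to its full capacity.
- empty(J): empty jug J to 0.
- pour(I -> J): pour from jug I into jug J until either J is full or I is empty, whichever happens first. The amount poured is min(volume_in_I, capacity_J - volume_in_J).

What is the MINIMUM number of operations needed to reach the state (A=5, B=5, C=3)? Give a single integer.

BFS from (A=5, B=0, C=0). One shortest path:
  1. fill(C) -> (A=5 B=0 C=9)
  2. pour(C -> B) -> (A=5 B=6 C=3)
  3. empty(B) -> (A=5 B=0 C=3)
  4. pour(A -> B) -> (A=0 B=5 C=3)
  5. fill(A) -> (A=5 B=5 C=3)
Reached target in 5 moves.

Answer: 5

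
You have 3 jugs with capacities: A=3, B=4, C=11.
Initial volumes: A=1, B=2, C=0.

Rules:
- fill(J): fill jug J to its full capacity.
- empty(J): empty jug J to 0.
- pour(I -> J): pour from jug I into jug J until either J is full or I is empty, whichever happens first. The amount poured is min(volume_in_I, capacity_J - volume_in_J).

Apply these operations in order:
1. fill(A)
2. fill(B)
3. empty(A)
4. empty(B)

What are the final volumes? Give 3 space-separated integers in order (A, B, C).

Step 1: fill(A) -> (A=3 B=2 C=0)
Step 2: fill(B) -> (A=3 B=4 C=0)
Step 3: empty(A) -> (A=0 B=4 C=0)
Step 4: empty(B) -> (A=0 B=0 C=0)

Answer: 0 0 0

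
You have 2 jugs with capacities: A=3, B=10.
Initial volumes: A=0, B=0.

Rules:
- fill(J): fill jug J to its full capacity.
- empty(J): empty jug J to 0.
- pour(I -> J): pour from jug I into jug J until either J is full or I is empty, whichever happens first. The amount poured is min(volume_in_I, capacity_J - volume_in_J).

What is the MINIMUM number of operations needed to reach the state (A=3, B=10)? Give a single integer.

Answer: 2

Derivation:
BFS from (A=0, B=0). One shortest path:
  1. fill(A) -> (A=3 B=0)
  2. fill(B) -> (A=3 B=10)
Reached target in 2 moves.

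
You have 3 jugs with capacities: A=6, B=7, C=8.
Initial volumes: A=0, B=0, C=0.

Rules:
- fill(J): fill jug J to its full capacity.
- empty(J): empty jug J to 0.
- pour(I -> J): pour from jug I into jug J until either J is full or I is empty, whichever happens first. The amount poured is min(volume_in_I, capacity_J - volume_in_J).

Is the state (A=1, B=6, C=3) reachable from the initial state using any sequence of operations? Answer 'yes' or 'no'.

BFS explored all 294 reachable states.
Reachable set includes: (0,0,0), (0,0,1), (0,0,2), (0,0,3), (0,0,4), (0,0,5), (0,0,6), (0,0,7), (0,0,8), (0,1,0), (0,1,1), (0,1,2) ...
Target (A=1, B=6, C=3) not in reachable set → no.

Answer: no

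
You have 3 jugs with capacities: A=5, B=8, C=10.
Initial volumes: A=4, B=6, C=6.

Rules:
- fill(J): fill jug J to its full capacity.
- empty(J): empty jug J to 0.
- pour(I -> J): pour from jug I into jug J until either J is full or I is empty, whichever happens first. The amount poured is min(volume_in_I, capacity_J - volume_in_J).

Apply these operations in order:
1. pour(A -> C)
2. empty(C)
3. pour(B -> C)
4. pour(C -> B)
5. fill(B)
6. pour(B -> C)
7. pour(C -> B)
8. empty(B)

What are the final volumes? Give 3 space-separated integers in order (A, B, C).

Answer: 0 0 0

Derivation:
Step 1: pour(A -> C) -> (A=0 B=6 C=10)
Step 2: empty(C) -> (A=0 B=6 C=0)
Step 3: pour(B -> C) -> (A=0 B=0 C=6)
Step 4: pour(C -> B) -> (A=0 B=6 C=0)
Step 5: fill(B) -> (A=0 B=8 C=0)
Step 6: pour(B -> C) -> (A=0 B=0 C=8)
Step 7: pour(C -> B) -> (A=0 B=8 C=0)
Step 8: empty(B) -> (A=0 B=0 C=0)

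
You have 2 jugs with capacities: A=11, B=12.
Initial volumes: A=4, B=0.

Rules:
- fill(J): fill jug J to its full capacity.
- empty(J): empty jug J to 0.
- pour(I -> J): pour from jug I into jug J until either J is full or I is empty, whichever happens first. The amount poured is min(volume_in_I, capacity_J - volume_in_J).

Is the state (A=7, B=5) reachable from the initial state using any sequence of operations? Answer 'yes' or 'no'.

Answer: no

Derivation:
BFS explored all 46 reachable states.
Reachable set includes: (0,0), (0,1), (0,2), (0,3), (0,4), (0,5), (0,6), (0,7), (0,8), (0,9), (0,10), (0,11) ...
Target (A=7, B=5) not in reachable set → no.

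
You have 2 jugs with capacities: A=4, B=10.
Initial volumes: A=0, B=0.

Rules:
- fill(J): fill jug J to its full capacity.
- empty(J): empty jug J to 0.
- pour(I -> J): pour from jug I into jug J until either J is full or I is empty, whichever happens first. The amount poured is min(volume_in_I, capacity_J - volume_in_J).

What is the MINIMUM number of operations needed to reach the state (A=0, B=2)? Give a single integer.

BFS from (A=0, B=0). One shortest path:
  1. fill(B) -> (A=0 B=10)
  2. pour(B -> A) -> (A=4 B=6)
  3. empty(A) -> (A=0 B=6)
  4. pour(B -> A) -> (A=4 B=2)
  5. empty(A) -> (A=0 B=2)
Reached target in 5 moves.

Answer: 5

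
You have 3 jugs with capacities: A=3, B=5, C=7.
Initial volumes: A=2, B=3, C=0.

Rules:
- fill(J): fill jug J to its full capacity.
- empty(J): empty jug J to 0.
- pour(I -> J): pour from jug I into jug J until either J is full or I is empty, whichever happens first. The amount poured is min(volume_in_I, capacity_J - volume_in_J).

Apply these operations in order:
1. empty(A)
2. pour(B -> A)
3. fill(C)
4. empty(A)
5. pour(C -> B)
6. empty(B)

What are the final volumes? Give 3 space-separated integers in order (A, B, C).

Answer: 0 0 2

Derivation:
Step 1: empty(A) -> (A=0 B=3 C=0)
Step 2: pour(B -> A) -> (A=3 B=0 C=0)
Step 3: fill(C) -> (A=3 B=0 C=7)
Step 4: empty(A) -> (A=0 B=0 C=7)
Step 5: pour(C -> B) -> (A=0 B=5 C=2)
Step 6: empty(B) -> (A=0 B=0 C=2)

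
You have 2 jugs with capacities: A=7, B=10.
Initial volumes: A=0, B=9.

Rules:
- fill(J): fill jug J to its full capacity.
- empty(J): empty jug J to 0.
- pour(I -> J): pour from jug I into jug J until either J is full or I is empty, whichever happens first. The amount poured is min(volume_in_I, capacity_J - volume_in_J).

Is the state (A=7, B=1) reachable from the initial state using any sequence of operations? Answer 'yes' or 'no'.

BFS from (A=0, B=9):
  1. pour(B -> A) -> (A=7 B=2)
  2. empty(A) -> (A=0 B=2)
  3. pour(B -> A) -> (A=2 B=0)
  4. fill(B) -> (A=2 B=10)
  5. pour(B -> A) -> (A=7 B=5)
  6. empty(A) -> (A=0 B=5)
  7. pour(B -> A) -> (A=5 B=0)
  8. fill(B) -> (A=5 B=10)
  9. pour(B -> A) -> (A=7 B=8)
  10. empty(A) -> (A=0 B=8)
  11. pour(B -> A) -> (A=7 B=1)
Target reached → yes.

Answer: yes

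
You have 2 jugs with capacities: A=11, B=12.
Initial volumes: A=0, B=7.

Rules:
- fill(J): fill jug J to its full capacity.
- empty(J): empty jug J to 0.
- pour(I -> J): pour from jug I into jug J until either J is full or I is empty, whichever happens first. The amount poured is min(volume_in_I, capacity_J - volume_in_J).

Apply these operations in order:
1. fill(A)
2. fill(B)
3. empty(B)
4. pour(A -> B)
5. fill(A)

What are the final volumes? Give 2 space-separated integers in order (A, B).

Answer: 11 11

Derivation:
Step 1: fill(A) -> (A=11 B=7)
Step 2: fill(B) -> (A=11 B=12)
Step 3: empty(B) -> (A=11 B=0)
Step 4: pour(A -> B) -> (A=0 B=11)
Step 5: fill(A) -> (A=11 B=11)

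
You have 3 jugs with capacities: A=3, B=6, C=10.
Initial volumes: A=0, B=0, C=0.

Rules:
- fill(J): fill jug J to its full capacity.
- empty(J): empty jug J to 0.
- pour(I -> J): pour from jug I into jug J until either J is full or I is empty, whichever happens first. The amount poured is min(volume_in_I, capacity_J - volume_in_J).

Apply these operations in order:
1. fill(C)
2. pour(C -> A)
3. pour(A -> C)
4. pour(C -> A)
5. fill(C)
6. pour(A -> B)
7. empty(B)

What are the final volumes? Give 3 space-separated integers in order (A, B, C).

Answer: 0 0 10

Derivation:
Step 1: fill(C) -> (A=0 B=0 C=10)
Step 2: pour(C -> A) -> (A=3 B=0 C=7)
Step 3: pour(A -> C) -> (A=0 B=0 C=10)
Step 4: pour(C -> A) -> (A=3 B=0 C=7)
Step 5: fill(C) -> (A=3 B=0 C=10)
Step 6: pour(A -> B) -> (A=0 B=3 C=10)
Step 7: empty(B) -> (A=0 B=0 C=10)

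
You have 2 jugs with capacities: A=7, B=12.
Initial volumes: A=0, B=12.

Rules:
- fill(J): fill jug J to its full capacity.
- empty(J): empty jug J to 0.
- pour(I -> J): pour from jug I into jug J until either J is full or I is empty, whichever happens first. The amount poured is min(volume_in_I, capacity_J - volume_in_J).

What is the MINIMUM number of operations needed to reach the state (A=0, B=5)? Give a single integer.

BFS from (A=0, B=12). One shortest path:
  1. pour(B -> A) -> (A=7 B=5)
  2. empty(A) -> (A=0 B=5)
Reached target in 2 moves.

Answer: 2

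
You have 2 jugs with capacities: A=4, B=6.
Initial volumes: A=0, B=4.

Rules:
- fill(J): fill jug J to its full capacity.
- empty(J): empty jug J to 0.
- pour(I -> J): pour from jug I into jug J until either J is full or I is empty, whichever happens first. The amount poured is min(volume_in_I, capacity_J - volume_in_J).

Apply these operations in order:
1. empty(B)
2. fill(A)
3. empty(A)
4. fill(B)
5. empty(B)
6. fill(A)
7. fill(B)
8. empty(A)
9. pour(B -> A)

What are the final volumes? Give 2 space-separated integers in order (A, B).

Answer: 4 2

Derivation:
Step 1: empty(B) -> (A=0 B=0)
Step 2: fill(A) -> (A=4 B=0)
Step 3: empty(A) -> (A=0 B=0)
Step 4: fill(B) -> (A=0 B=6)
Step 5: empty(B) -> (A=0 B=0)
Step 6: fill(A) -> (A=4 B=0)
Step 7: fill(B) -> (A=4 B=6)
Step 8: empty(A) -> (A=0 B=6)
Step 9: pour(B -> A) -> (A=4 B=2)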